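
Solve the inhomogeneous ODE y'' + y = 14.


Homogeneous part: r² + 1 = 0 ⇒ r = ±1i, so y_h = C₁cos(x) + C₂sin(x).
Try constant y_p = A; plug in: 1A = 14 ⇒ A = 14.
General solution: y = C₁cos(x) + C₂sin(x) + 14.


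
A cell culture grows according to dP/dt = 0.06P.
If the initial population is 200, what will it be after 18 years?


The ODE dP/dt = 0.06P has solution P(t) = P(0)e^(0.06t).
Substitute P(0) = 200 and t = 18: P(18) = 200 e^(1.08) ≈ 589.


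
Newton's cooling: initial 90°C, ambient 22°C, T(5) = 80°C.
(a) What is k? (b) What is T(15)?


Newton's law: T(t) = T_a + (T₀ - T_a)e^(-kt).
(a) Use T(5) = 80: (80 - 22)/(90 - 22) = e^(-k·5), so k = -ln(0.853)/5 ≈ 0.0318.
(b) Apply k to t = 15: T(15) = 22 + (68)e^(-0.477) ≈ 64.2°C.


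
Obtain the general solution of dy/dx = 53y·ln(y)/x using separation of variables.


Separate: dy/[y ln(y)] = 53 dx/x.
Substitute u = ln(y): du/u = 53 dx/x.
Integrate: ln|ln(y)| = 53ln|x| + C₀, hence ln(y) = C·x^53.


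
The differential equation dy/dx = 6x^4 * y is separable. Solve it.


Separate variables: dy/y = 6x^4 dx.
Integrate: ln|y| = (6/5)x^5 + C₀.
Exponentiate: y = Ce^((6/5)x^5).


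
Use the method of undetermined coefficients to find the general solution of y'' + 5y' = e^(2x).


Characteristic roots of r² + 5r = 0 are 0, -5.
y_h = C₁ + C₂e^(-5x).
Forcing exponent 2 is not a characteristic root; try y_p = Ae^(2x).
Substitute: A·(4 + (5)·2 + (0)) = A·14 = 1, so A = 1/14.
General solution: y = C₁ + C₂e^(-5x) + (1/14)e^(2x).


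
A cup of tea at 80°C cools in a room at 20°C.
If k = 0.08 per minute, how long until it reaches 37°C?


From T(t) = T_a + (T₀ - T_a)e^(-kt), set T(t) = 37:
(37 - 20) / (80 - 20) = e^(-0.08t), so t = -ln(0.283)/0.08 ≈ 15.8 minutes.


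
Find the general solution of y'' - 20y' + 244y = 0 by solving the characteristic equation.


Characteristic equation: r² - 20r + 244 = 0.
Discriminant is negative; roots r = 10 ± 12i (complex conjugate pair).
General solution uses e^(α x)(C₁ cos(β x) + C₂ sin(β x)): y = e^(10x)(C₁cos(12x) + C₂sin(12x)).


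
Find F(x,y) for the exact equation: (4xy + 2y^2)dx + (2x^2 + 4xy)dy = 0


Check exactness: ∂M/∂y = 4x + 4y and ∂N/∂x = 4x + 4y; equal, so the equation is exact.
Integrate M with respect to x (treating y as constant): ∫M dx = 2x^2y + 2xy^2 + h(y).
Differentiate w.r.t. y and set equal to N: all terms match, so h'(y) = 0 and h is a constant absorbed into C.
General solution: 2x^2y + 2xy^2 = C.


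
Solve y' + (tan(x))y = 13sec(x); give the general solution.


P(x) = tan(x) ⇒ μ = e^(∫tan(x)dx) = sec(x).
(sec(x) y)' = 13sec²(x) ⇒ sec(x) y = 13tan(x) + C.
Multiply by cos(x): y = 13sin(x) + C·cos(x).


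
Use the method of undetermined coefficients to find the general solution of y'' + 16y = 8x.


Homogeneous: r² + 16 = 0 ⇒ r = ±4i, y_h = C₁cos(4x) + C₂sin(4x).
Polynomial forcing; try y_p = Ax + B. Then y_p'' + 16 y_p = 16(Ax + B) = 8x, so B = 0 and A = 1/2.
General solution: y = C₁cos(4x) + C₂sin(4x) + (1/2)x.


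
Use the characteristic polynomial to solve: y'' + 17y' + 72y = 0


Characteristic equation: r² + 17r + 72 = 0.
Factor: (r + 9)(r + 8) = 0 ⇒ r = -9, -8 (distinct real).
General solution: y = C₁e^(-9x) + C₂e^(-8x).


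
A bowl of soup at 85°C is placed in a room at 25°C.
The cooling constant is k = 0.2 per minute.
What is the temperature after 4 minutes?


Newton's law: dT/dt = -k(T - T_a) has solution T(t) = T_a + (T₀ - T_a)e^(-kt).
Plug in T_a = 25, T₀ = 85, k = 0.2, t = 4: T(4) = 25 + (60)e^(-0.80) ≈ 52.0°C.


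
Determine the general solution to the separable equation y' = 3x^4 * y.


Separate variables: dy/y = 3x^4 dx.
Integrate: ln|y| = (3/5)x^5 + C₀.
Exponentiate: y = Ce^((3/5)x^5).


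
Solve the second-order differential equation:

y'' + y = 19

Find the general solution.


Homogeneous part: r² + 1 = 0 ⇒ r = ±1i, so y_h = C₁cos(x) + C₂sin(x).
Try constant y_p = A; plug in: 1A = 19 ⇒ A = 19.
General solution: y = C₁cos(x) + C₂sin(x) + 19.


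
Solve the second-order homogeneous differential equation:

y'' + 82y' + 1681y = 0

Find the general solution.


Characteristic equation: r² + 82r + 1681 = 0, i.e. (r + 41)² = 0.
Repeated root r = -41; include an x factor for the second linearly independent solution.
General solution: y = (C₁ + C₂x)e^(-41x).


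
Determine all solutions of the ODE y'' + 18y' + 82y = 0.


Characteristic equation: r² + 18r + 82 = 0.
Discriminant is negative; roots r = -9 ± 1i (complex conjugate pair).
General solution uses e^(α x)(C₁ cos(β x) + C₂ sin(β x)): y = e^(-9x)(C₁cos(x) + C₂sin(x)).


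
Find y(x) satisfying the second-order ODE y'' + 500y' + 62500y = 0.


Characteristic equation: r² + 500r + 62500 = 0, i.e. (r + 250)² = 0.
Repeated root r = -250; include an x factor for the second linearly independent solution.
General solution: y = (C₁ + C₂x)e^(-250x).


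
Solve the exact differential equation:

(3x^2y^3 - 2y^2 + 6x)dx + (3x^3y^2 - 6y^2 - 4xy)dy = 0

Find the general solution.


Check exactness: ∂M/∂y = 9x^2y^2 - 4y and ∂N/∂x = 9x^2y^2 - 4y; equal, so the equation is exact.
Integrate M with respect to x (treating y as constant): ∫M dx = x^3y^3 - 2xy^2 + 3x^2 + h(y).
Differentiate w.r.t. y and set equal to N: the x-dependent terms already match, leaving h'(y) = -6y^2. Integrate: h(y) = -2y^3.
So F(x,y) = x^3y^3 - 2y^3 - 2xy^2 + 3x^2.
General solution: x^3y^3 - 2y^3 - 2xy^2 + 3x^2 = C.


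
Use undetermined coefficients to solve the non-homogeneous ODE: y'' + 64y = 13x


Homogeneous: r² + 64 = 0 ⇒ r = ±8i, y_h = C₁cos(8x) + C₂sin(8x).
Polynomial forcing; try y_p = Ax + B. Then y_p'' + 64 y_p = 64(Ax + B) = 13x, so B = 0 and A = 13/64.
General solution: y = C₁cos(8x) + C₂sin(8x) + (13/64)x.


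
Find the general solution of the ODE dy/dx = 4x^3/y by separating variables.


Separate variables: y dy = 4x^3 dx.
Integrate both sides: y²/2 = x^4 + C₀.
Multiply by 2: y² = 2x^4 + C.


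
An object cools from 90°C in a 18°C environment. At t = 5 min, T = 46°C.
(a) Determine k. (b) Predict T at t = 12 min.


Newton's law: T(t) = T_a + (T₀ - T_a)e^(-kt).
(a) Use T(5) = 46: (46 - 18)/(90 - 18) = e^(-k·5), so k = -ln(0.389)/5 ≈ 0.1889.
(b) Apply k to t = 12: T(12) = 18 + (72)e^(-2.267) ≈ 25.5°C.


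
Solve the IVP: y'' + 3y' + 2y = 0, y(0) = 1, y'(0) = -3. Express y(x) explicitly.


Characteristic roots of r² + 3r + 2 = 0 are -1, -2.
General solution y = c₁ e^(-x) + c₂ e^(-2x).
Apply y(0) = 1: c₁ + c₂ = 1. Apply y'(0) = -3: -1 c₁ - 2 c₂ = -3.
Solve: c₁ = -1, c₂ = 2.
Particular solution: y = -e^(-x) + 2e^(-2x).


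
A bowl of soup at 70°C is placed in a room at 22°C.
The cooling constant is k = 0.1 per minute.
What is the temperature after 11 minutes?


Newton's law: dT/dt = -k(T - T_a) has solution T(t) = T_a + (T₀ - T_a)e^(-kt).
Plug in T_a = 22, T₀ = 70, k = 0.1, t = 11: T(11) = 22 + (48)e^(-1.10) ≈ 38.0°C.


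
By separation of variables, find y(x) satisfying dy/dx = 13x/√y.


Separate: √y dy = 13x dx.
Integrate: (2/3)y^(3/2) = (13/2)x² + C.


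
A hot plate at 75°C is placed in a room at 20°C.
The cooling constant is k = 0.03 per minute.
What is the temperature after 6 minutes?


Newton's law: dT/dt = -k(T - T_a) has solution T(t) = T_a + (T₀ - T_a)e^(-kt).
Plug in T_a = 20, T₀ = 75, k = 0.03, t = 6: T(6) = 20 + (55)e^(-0.18) ≈ 65.9°C.


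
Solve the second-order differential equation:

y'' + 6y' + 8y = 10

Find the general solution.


Characteristic roots of r² + 6r + 8 = 0 are -4, -2.
y_h = C₁e^(-4x) + C₂e^(-2x).
Constant forcing; try y_p = A. Then 8A = 10 ⇒ A = 5/4.
General solution: y = C₁e^(-4x) + C₂e^(-2x) + 5/4.


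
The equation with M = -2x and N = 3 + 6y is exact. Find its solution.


Check exactness: ∂M/∂y = 0 and ∂N/∂x = 0; equal, so the equation is exact.
Integrate M with respect to x (treating y as constant): ∫M dx = -x^2 + h(y).
Differentiate w.r.t. y and set equal to N: the x-dependent terms already match, leaving h'(y) = 3 + 6y. Integrate: h(y) = 3y + 3y^2.
So F(x,y) = 3y - x^2 + 3y^2.
General solution: 3y - x^2 + 3y^2 = C.


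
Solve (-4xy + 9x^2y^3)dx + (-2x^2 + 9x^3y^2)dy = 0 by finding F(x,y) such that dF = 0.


Check exactness: ∂M/∂y = -4x + 27x^2y^2 and ∂N/∂x = -4x + 27x^2y^2; equal, so the equation is exact.
Integrate M with respect to x (treating y as constant): ∫M dx = -2x^2y + 3x^3y^3 + h(y).
Differentiate w.r.t. y and set equal to N: all terms match, so h'(y) = 0 and h is a constant absorbed into C.
General solution: -2x^2y + 3x^3y^3 = C.


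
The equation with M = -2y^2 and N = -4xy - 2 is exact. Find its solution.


Check exactness: ∂M/∂y = -4y and ∂N/∂x = -4y; equal, so the equation is exact.
Integrate M with respect to x (treating y as constant): ∫M dx = -2xy^2 + h(y).
Differentiate w.r.t. y and set equal to N: the x-dependent terms already match, leaving h'(y) = -2. Integrate: h(y) = -2y.
So F(x,y) = -2xy^2 - 2y.
General solution: -2xy^2 - 2y = C.


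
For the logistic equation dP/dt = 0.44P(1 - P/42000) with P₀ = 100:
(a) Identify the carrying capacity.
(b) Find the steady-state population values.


Logistic ODE dP/dt = 0.44P(1 - P/42000) has equilibria where dP/dt = 0, i.e. P = 0 or P = 42000.
The coefficient (1 - P/K) = 0 when P = K, identifying K = 42000 as the carrying capacity.
(a) K = 42000; (b) equilibria P = 0 and P = 42000.


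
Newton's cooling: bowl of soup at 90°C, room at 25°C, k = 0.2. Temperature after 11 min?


Newton's law: dT/dt = -k(T - T_a) has solution T(t) = T_a + (T₀ - T_a)e^(-kt).
Plug in T_a = 25, T₀ = 90, k = 0.2, t = 11: T(11) = 25 + (65)e^(-2.20) ≈ 32.2°C.


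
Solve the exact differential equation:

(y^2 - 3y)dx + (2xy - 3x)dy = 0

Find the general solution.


Check exactness: ∂M/∂y = 2y - 3 and ∂N/∂x = 2y - 3; equal, so the equation is exact.
Integrate M with respect to x (treating y as constant): ∫M dx = xy^2 - 3xy + h(y).
Differentiate w.r.t. y and set equal to N: all terms match, so h'(y) = 0 and h is a constant absorbed into C.
General solution: xy^2 - 3xy = C.


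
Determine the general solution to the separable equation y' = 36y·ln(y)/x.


Separate: dy/[y ln(y)] = 36 dx/x.
Substitute u = ln(y): du/u = 36 dx/x.
Integrate: ln|ln(y)| = 36ln|x| + C₀, hence ln(y) = C·x^36.


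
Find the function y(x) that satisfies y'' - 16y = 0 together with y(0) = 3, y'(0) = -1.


Characteristic roots of r² - 16 = 0 are -4, 4.
General solution y = c₁ e^(-4x) + c₂ e^(4x).
Apply y(0) = 3: c₁ + c₂ = 3. Apply y'(0) = -1: -4 c₁ + 4 c₂ = -1.
Solve: c₁ = 13/8, c₂ = 11/8.
Particular solution: y = (13/8)e^(-4x) + (11/8)e^(4x).


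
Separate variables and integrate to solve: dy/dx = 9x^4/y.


Separate variables: y dy = 9x^4 dx.
Integrate both sides: y²/2 = (9/5)x^5 + C₀.
Multiply by 2: y² = (18/5)x^5 + C.


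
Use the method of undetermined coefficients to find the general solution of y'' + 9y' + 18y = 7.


Characteristic roots of r² + 9r + 18 = 0 are -3, -6.
y_h = C₁e^(-3x) + C₂e^(-6x).
Constant forcing; try y_p = A. Then 18A = 7 ⇒ A = 7/18.
General solution: y = C₁e^(-3x) + C₂e^(-6x) + 7/18.


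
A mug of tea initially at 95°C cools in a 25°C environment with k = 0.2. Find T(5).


Newton's law: dT/dt = -k(T - T_a) has solution T(t) = T_a + (T₀ - T_a)e^(-kt).
Plug in T_a = 25, T₀ = 95, k = 0.2, t = 5: T(5) = 25 + (70)e^(-1.00) ≈ 50.8°C.


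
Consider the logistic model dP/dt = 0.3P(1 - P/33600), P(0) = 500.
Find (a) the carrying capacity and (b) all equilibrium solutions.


Logistic ODE dP/dt = 0.3P(1 - P/33600) has equilibria where dP/dt = 0, i.e. P = 0 or P = 33600.
The coefficient (1 - P/K) = 0 when P = K, identifying K = 33600 as the carrying capacity.
(a) K = 33600; (b) equilibria P = 0 and P = 33600.


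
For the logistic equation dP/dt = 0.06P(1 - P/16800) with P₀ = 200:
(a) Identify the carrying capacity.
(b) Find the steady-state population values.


Logistic ODE dP/dt = 0.06P(1 - P/16800) has equilibria where dP/dt = 0, i.e. P = 0 or P = 16800.
The coefficient (1 - P/K) = 0 when P = K, identifying K = 16800 as the carrying capacity.
(a) K = 16800; (b) equilibria P = 0 and P = 16800.


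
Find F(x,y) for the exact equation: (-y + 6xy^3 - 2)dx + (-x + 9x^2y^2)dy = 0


Check exactness: ∂M/∂y = -1 + 18xy^2 and ∂N/∂x = -1 + 18xy^2; equal, so the equation is exact.
Integrate M with respect to x (treating y as constant): ∫M dx = -xy + 3x^2y^3 - 2x + h(y).
Differentiate w.r.t. y and set equal to N: all terms match, so h'(y) = 0 and h is a constant absorbed into C.
General solution: -xy + 3x^2y^3 - 2x = C.


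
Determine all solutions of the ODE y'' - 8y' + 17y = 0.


Characteristic equation: r² - 8r + 17 = 0.
Discriminant is negative; roots r = 4 ± 1i (complex conjugate pair).
General solution uses e^(α x)(C₁ cos(β x) + C₂ sin(β x)): y = e^(4x)(C₁cos(x) + C₂sin(x)).


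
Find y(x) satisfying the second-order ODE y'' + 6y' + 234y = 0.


Characteristic equation: r² + 6r + 234 = 0.
Discriminant is negative; roots r = -3 ± 15i (complex conjugate pair).
General solution uses e^(α x)(C₁ cos(β x) + C₂ sin(β x)): y = e^(-3x)(C₁cos(15x) + C₂sin(15x)).


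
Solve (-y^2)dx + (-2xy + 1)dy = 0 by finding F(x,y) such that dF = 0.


Check exactness: ∂M/∂y = -2y and ∂N/∂x = -2y; equal, so the equation is exact.
Integrate M with respect to x (treating y as constant): ∫M dx = -xy^2 + h(y).
Differentiate w.r.t. y and set equal to N: the x-dependent terms already match, leaving h'(y) = 1. Integrate: h(y) = y.
So F(x,y) = -xy^2 + y.
General solution: -xy^2 + y = C.


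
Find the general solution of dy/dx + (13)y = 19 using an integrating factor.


P(x) = 13, Q(x) = 19; integrating factor μ = e^(13x).
(μ y)' = 19e^(13x) ⇒ μ y = (19/13)e^(13x) + C.
Divide by μ: y = 19/13 + Ce^(-13x).


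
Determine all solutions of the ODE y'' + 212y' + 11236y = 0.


Characteristic equation: r² + 212r + 11236 = 0, i.e. (r + 106)² = 0.
Repeated root r = -106; include an x factor for the second linearly independent solution.
General solution: y = (C₁ + C₂x)e^(-106x).


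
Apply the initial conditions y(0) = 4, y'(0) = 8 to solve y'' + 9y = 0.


Characteristic roots of r² + 9 = 0 are ±3i, so y = C₁cos(3x) + C₂sin(3x).
Apply y(0) = 4: C₁ = 4. Differentiate and apply y'(0) = 8: 3·C₂ = 8, so C₂ = 8/3.
Particular solution: y = 4cos(3x) + (8/3)sin(3x).


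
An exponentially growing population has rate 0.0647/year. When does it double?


Exponential growth: P(t) = P₀ e^(0.0647t). Set P(t)/P₀ = 2: e^(0.0647t) = 2.
Solve: t = ln(2)/0.0647 ≈ 10.71 years.


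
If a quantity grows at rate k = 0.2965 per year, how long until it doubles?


Exponential growth: P(t) = P₀ e^(0.2965t). Set P(t)/P₀ = 2: e^(0.2965t) = 2.
Solve: t = ln(2)/0.2965 ≈ 2.34 years.


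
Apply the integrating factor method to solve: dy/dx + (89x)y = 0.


P(x) = 89x ⇒ μ = e^((89/2)x²).
Q(x) = 0 so μ y is constant: y = Ce^(-(89/2)x²).


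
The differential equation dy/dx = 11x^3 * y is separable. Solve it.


Separate variables: dy/y = 11x^3 dx.
Integrate: ln|y| = (11/4)x^4 + C₀.
Exponentiate: y = Ce^((11/4)x^4).


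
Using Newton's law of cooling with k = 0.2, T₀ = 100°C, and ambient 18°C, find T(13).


Newton's law: dT/dt = -k(T - T_a) has solution T(t) = T_a + (T₀ - T_a)e^(-kt).
Plug in T_a = 18, T₀ = 100, k = 0.2, t = 13: T(13) = 18 + (82)e^(-2.60) ≈ 24.1°C.


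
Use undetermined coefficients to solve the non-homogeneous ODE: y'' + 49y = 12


Homogeneous part: r² + 49 = 0 ⇒ r = ±7i, so y_h = C₁cos(7x) + C₂sin(7x).
Try constant y_p = A; plug in: 49A = 12 ⇒ A = 12/49.
General solution: y = C₁cos(7x) + C₂sin(7x) + 12/49.


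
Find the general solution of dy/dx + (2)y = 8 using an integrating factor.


P(x) = 2, Q(x) = 8; integrating factor μ = e^(2x).
(μ y)' = 8e^(2x) ⇒ μ y = 4e^(2x) + C.
Divide by μ: y = 4 + Ce^(-2x).


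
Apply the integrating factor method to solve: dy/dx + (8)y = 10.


P(x) = 8, Q(x) = 10; integrating factor μ = e^(8x).
(μ y)' = 10e^(8x) ⇒ μ y = (5/4)e^(8x) + C.
Divide by μ: y = 5/4 + Ce^(-8x).


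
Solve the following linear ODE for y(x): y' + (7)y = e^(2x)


P(x) = 7 ⇒ μ = e^(7x).
(μ y)' = e^(9x) ⇒ μ y = e^(9x)/9 + C.
Divide by μ: y = (1/9)e^(2x) + Ce^(-7x).


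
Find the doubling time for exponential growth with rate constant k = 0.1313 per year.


Exponential growth: P(t) = P₀ e^(0.1313t). Set P(t)/P₀ = 2: e^(0.1313t) = 2.
Solve: t = ln(2)/0.1313 ≈ 5.28 years.


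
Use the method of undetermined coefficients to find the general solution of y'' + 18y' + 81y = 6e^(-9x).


Characteristic polynomial (r + 9)² = 0; repeated root r = -9.
y_h = (C₁ + C₂x)e^(-9x). Forcing matches the repeated root (resonance), so try y_p = Ax² e^(-9x).
Substitute and solve for A: 2A = 6, so A = 3.
General solution: y = (C₁ + C₂x + 3x²)e^(-9x).


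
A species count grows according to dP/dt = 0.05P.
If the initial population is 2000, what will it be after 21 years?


The ODE dP/dt = 0.05P has solution P(t) = P(0)e^(0.05t).
Substitute P(0) = 2000 and t = 21: P(21) = 2000 e^(1.05) ≈ 5715.


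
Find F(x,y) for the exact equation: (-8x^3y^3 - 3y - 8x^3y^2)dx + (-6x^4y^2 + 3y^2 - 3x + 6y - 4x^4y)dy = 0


Check exactness: ∂M/∂y = -24x^3y^2 - 3 - 16x^3y and ∂N/∂x = -24x^3y^2 - 3 - 16x^3y; equal, so the equation is exact.
Integrate M with respect to x (treating y as constant): ∫M dx = -2x^4y^3 - 3xy - 2x^4y^2 + h(y).
Differentiate w.r.t. y and set equal to N: the x-dependent terms already match, leaving h'(y) = 3y^2 + 6y. Integrate: h(y) = y^3 + 3y^2.
So F(x,y) = -2x^4y^3 + y^3 - 3xy + 3y^2 - 2x^4y^2.
General solution: -2x^4y^3 + y^3 - 3xy + 3y^2 - 2x^4y^2 = C.


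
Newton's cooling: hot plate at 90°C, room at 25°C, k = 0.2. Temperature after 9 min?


Newton's law: dT/dt = -k(T - T_a) has solution T(t) = T_a + (T₀ - T_a)e^(-kt).
Plug in T_a = 25, T₀ = 90, k = 0.2, t = 9: T(9) = 25 + (65)e^(-1.80) ≈ 35.7°C.


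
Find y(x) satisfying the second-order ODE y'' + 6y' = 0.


Characteristic equation: r² + 6r = 0.
Factor: (r - 0)(r + 6) = 0 ⇒ r = 0, -6 (distinct real).
General solution: y = C₁ + C₂e^(-6x).


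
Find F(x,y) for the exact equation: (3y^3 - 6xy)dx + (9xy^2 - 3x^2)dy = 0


Check exactness: ∂M/∂y = 9y^2 - 6x and ∂N/∂x = 9y^2 - 6x; equal, so the equation is exact.
Integrate M with respect to x (treating y as constant): ∫M dx = 3xy^3 - 3x^2y + h(y).
Differentiate w.r.t. y and set equal to N: all terms match, so h'(y) = 0 and h is a constant absorbed into C.
General solution: 3xy^3 - 3x^2y = C.


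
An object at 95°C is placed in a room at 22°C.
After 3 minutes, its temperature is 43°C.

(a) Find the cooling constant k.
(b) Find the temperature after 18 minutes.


Newton's law: T(t) = T_a + (T₀ - T_a)e^(-kt).
(a) Use T(3) = 43: (43 - 22)/(95 - 22) = e^(-k·3), so k = -ln(0.288)/3 ≈ 0.4153.
(b) Apply k to t = 18: T(18) = 22 + (73)e^(-7.476) ≈ 22.0°C.


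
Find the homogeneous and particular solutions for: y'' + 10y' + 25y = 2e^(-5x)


Characteristic polynomial (r + 5)² = 0; repeated root r = -5.
y_h = (C₁ + C₂x)e^(-5x). Forcing matches the repeated root (resonance), so try y_p = Ax² e^(-5x).
Substitute and solve for A: 2A = 2, so A = 1.
General solution: y = (C₁ + C₂x + x²)e^(-5x).


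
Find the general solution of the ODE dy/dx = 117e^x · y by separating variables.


Separate variables: dy/y = 117e^x dx.
Integrate: ln|y| = 117e^x + C₀.
Exponentiate: y = Ce^(117e^x).


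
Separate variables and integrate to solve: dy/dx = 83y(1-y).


Separate: dy/[y(1-y)] = 83 dx.
Partial fractions: 1/[y(1-y)] = 1/y + 1/(1-y).
Integrate: ln|y/(1-y)| = 83x + C₀.
Solve for y: y = 1/(1 + Ce^(-83x)).


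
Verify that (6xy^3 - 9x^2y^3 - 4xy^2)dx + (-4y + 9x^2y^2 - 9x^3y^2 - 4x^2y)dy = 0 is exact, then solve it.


Check exactness: ∂M/∂y = 18xy^2 - 27x^2y^2 - 8xy and ∂N/∂x = 18xy^2 - 27x^2y^2 - 8xy; equal, so the equation is exact.
Integrate M with respect to x (treating y as constant): ∫M dx = 3x^2y^3 - 3x^3y^3 - 2x^2y^2 + h(y).
Differentiate w.r.t. y and set equal to N: the x-dependent terms already match, leaving h'(y) = -4y. Integrate: h(y) = -2y^2.
So F(x,y) = -2y^2 + 3x^2y^3 - 3x^3y^3 - 2x^2y^2.
General solution: -2y^2 + 3x^2y^3 - 3x^3y^3 - 2x^2y^2 = C.


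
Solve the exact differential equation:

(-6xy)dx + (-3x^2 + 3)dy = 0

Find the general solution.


Check exactness: ∂M/∂y = -6x and ∂N/∂x = -6x; equal, so the equation is exact.
Integrate M with respect to x (treating y as constant): ∫M dx = -3x^2y + h(y).
Differentiate w.r.t. y and set equal to N: the x-dependent terms already match, leaving h'(y) = 3. Integrate: h(y) = 3y.
So F(x,y) = -3x^2y + 3y.
General solution: -3x^2y + 3y = C.


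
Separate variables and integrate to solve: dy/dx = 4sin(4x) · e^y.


Separate: e^(-y) dy = 4sin(4x) dx.
Integrate: -e^(-y) = -cos(4x) + C₀.
Rearrange: e^(-y) = cos(4x) + C.


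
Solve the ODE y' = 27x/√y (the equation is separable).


Separate: √y dy = 27x dx.
Integrate: (2/3)y^(3/2) = (27/2)x² + C.


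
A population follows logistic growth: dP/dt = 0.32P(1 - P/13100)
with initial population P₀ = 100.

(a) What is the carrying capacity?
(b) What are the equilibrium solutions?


Logistic ODE dP/dt = 0.32P(1 - P/13100) has equilibria where dP/dt = 0, i.e. P = 0 or P = 13100.
The coefficient (1 - P/K) = 0 when P = K, identifying K = 13100 as the carrying capacity.
(a) K = 13100; (b) equilibria P = 0 and P = 13100.


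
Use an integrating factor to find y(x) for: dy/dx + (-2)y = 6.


P(x) = -2 ⇒ μ = e^(-2x).
(μ y)' = 6e^(-2x) ⇒ μ y = -3e^(-2x) + C.
Divide by μ: y = -3 + Ce^(2x).


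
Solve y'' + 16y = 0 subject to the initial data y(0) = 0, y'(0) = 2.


Characteristic roots of r² + 16 = 0 are ±4i, so y = C₁cos(4x) + C₂sin(4x).
Apply y(0) = 0: C₁ = 0. Differentiate and apply y'(0) = 2: 4·C₂ = 2, so C₂ = 1/2.
Particular solution: y = (1/2)sin(4x).


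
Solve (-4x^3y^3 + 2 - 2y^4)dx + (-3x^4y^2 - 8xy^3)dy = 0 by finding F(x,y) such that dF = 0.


Check exactness: ∂M/∂y = -12x^3y^2 - 8y^3 and ∂N/∂x = -12x^3y^2 - 8y^3; equal, so the equation is exact.
Integrate M with respect to x (treating y as constant): ∫M dx = -x^4y^3 + 2x - 2xy^4 + h(y).
Differentiate w.r.t. y and set equal to N: all terms match, so h'(y) = 0 and h is a constant absorbed into C.
General solution: -x^4y^3 + 2x - 2xy^4 = C.


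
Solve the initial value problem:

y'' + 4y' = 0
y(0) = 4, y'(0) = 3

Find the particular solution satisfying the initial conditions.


Characteristic roots of r² + 4r = 0 are -4, 0.
General solution y = c₁ e^(-4x) + c₂.
Apply y(0) = 4: c₁ + c₂ = 4. Apply y'(0) = 3: -4 c₁ + 0 c₂ = 3.
Solve: c₁ = -3/4, c₂ = 19/4.
Particular solution: y = -(3/4)e^(-4x) + 19/4.


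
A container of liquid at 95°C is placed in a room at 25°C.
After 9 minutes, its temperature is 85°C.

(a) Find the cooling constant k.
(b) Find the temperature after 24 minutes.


Newton's law: T(t) = T_a + (T₀ - T_a)e^(-kt).
(a) Use T(9) = 85: (85 - 25)/(95 - 25) = e^(-k·9), so k = -ln(0.857)/9 ≈ 0.0171.
(b) Apply k to t = 24: T(24) = 25 + (70)e^(-0.411) ≈ 71.4°C.


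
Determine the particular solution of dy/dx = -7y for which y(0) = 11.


General solution of y' = -7y is y = Ce^(-7x).
Apply y(0) = 11: C = 11.
Particular solution: y = 11e^(-7x).


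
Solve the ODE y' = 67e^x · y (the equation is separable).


Separate variables: dy/y = 67e^x dx.
Integrate: ln|y| = 67e^x + C₀.
Exponentiate: y = Ce^(67e^x).


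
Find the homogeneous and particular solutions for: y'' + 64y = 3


Homogeneous part: r² + 64 = 0 ⇒ r = ±8i, so y_h = C₁cos(8x) + C₂sin(8x).
Try constant y_p = A; plug in: 64A = 3 ⇒ A = 3/64.
General solution: y = C₁cos(8x) + C₂sin(8x) + 3/64.


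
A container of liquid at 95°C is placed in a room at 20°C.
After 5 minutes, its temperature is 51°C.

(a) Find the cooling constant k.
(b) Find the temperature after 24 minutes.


Newton's law: T(t) = T_a + (T₀ - T_a)e^(-kt).
(a) Use T(5) = 51: (51 - 20)/(95 - 20) = e^(-k·5), so k = -ln(0.413)/5 ≈ 0.1767.
(b) Apply k to t = 24: T(24) = 20 + (75)e^(-4.241) ≈ 21.1°C.


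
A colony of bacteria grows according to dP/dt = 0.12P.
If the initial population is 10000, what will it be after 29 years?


The ODE dP/dt = 0.12P has solution P(t) = P(0)e^(0.12t).
Substitute P(0) = 10000 and t = 29: P(29) = 10000 e^(3.48) ≈ 324597.


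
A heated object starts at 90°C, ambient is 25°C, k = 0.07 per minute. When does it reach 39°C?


From T(t) = T_a + (T₀ - T_a)e^(-kt), set T(t) = 39:
(39 - 25) / (90 - 25) = e^(-0.07t), so t = -ln(0.215)/0.07 ≈ 21.9 minutes.


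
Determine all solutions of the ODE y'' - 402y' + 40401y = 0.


Characteristic equation: r² - 402r + 40401 = 0, i.e. (r - 201)² = 0.
Repeated root r = 201; include an x factor for the second linearly independent solution.
General solution: y = (C₁ + C₂x)e^(201x).


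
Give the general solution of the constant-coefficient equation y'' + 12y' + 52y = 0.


Characteristic equation: r² + 12r + 52 = 0.
Discriminant is negative; roots r = -6 ± 4i (complex conjugate pair).
General solution uses e^(α x)(C₁ cos(β x) + C₂ sin(β x)): y = e^(-6x)(C₁cos(4x) + C₂sin(4x)).


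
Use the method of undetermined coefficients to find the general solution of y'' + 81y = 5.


Homogeneous part: r² + 81 = 0 ⇒ r = ±9i, so y_h = C₁cos(9x) + C₂sin(9x).
Try constant y_p = A; plug in: 81A = 5 ⇒ A = 5/81.
General solution: y = C₁cos(9x) + C₂sin(9x) + 5/81.


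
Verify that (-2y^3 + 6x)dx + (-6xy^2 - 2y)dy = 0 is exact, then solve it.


Check exactness: ∂M/∂y = -6y^2 and ∂N/∂x = -6y^2; equal, so the equation is exact.
Integrate M with respect to x (treating y as constant): ∫M dx = -2xy^3 + 3x^2 + h(y).
Differentiate w.r.t. y and set equal to N: the x-dependent terms already match, leaving h'(y) = -2y. Integrate: h(y) = -y^2.
So F(x,y) = -2xy^3 - y^2 + 3x^2.
General solution: -2xy^3 - y^2 + 3x^2 = C.


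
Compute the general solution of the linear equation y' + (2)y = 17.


P(x) = 2, Q(x) = 17; integrating factor μ = e^(2x).
(μ y)' = 17e^(2x) ⇒ μ y = (17/2)e^(2x) + C.
Divide by μ: y = 17/2 + Ce^(-2x).


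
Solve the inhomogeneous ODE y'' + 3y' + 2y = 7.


Characteristic roots of r² + 3r + 2 = 0 are -2, -1.
y_h = C₁e^(-2x) + C₂e^(-x).
Constant forcing; try y_p = A. Then 2A = 7 ⇒ A = 7/2.
General solution: y = C₁e^(-2x) + C₂e^(-x) + 7/2.


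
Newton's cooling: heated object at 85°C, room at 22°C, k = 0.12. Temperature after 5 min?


Newton's law: dT/dt = -k(T - T_a) has solution T(t) = T_a + (T₀ - T_a)e^(-kt).
Plug in T_a = 22, T₀ = 85, k = 0.12, t = 5: T(5) = 22 + (63)e^(-0.60) ≈ 56.6°C.


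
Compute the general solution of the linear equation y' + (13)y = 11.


P(x) = 13, Q(x) = 11; integrating factor μ = e^(13x).
(μ y)' = 11e^(13x) ⇒ μ y = (11/13)e^(13x) + C.
Divide by μ: y = 11/13 + Ce^(-13x).


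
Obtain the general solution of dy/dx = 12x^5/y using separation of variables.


Separate variables: y dy = 12x^5 dx.
Integrate both sides: y²/2 = 2x^6 + C₀.
Multiply by 2: y² = 4x^6 + C.


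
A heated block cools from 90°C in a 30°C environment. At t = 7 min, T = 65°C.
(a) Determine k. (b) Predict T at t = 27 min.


Newton's law: T(t) = T_a + (T₀ - T_a)e^(-kt).
(a) Use T(7) = 65: (65 - 30)/(90 - 30) = e^(-k·7), so k = -ln(0.583)/7 ≈ 0.0770.
(b) Apply k to t = 27: T(27) = 30 + (60)e^(-2.079) ≈ 37.5°C.


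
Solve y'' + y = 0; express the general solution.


Characteristic equation: r² + 1 = 0.
Discriminant is negative; roots r = 0 ± 1i (complex conjugate pair).
General solution uses e^(α x)(C₁ cos(β x) + C₂ sin(β x)): y = C₁cos(x) + C₂sin(x).


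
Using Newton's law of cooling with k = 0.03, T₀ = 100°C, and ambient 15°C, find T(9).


Newton's law: dT/dt = -k(T - T_a) has solution T(t) = T_a + (T₀ - T_a)e^(-kt).
Plug in T_a = 15, T₀ = 100, k = 0.03, t = 9: T(9) = 15 + (85)e^(-0.27) ≈ 79.9°C.


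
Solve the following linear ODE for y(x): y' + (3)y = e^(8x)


P(x) = 3 ⇒ μ = e^(3x).
(μ y)' = e^(11x) ⇒ μ y = e^(11x)/11 + C.
Divide by μ: y = (1/11)e^(8x) + Ce^(-3x).


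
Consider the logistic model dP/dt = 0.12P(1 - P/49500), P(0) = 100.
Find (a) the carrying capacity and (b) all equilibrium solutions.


Logistic ODE dP/dt = 0.12P(1 - P/49500) has equilibria where dP/dt = 0, i.e. P = 0 or P = 49500.
The coefficient (1 - P/K) = 0 when P = K, identifying K = 49500 as the carrying capacity.
(a) K = 49500; (b) equilibria P = 0 and P = 49500.


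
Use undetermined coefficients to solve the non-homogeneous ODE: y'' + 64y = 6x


Homogeneous: r² + 64 = 0 ⇒ r = ±8i, y_h = C₁cos(8x) + C₂sin(8x).
Polynomial forcing; try y_p = Ax + B. Then y_p'' + 64 y_p = 64(Ax + B) = 6x, so B = 0 and A = 3/32.
General solution: y = C₁cos(8x) + C₂sin(8x) + (3/32)x.


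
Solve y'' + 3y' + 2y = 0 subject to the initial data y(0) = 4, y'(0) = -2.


Characteristic roots of r² + 3r + 2 = 0 are -1, -2.
General solution y = c₁ e^(-x) + c₂ e^(-2x).
Apply y(0) = 4: c₁ + c₂ = 4. Apply y'(0) = -2: -1 c₁ - 2 c₂ = -2.
Solve: c₁ = 6, c₂ = -2.
Particular solution: y = 6e^(-x) - 2e^(-2x).


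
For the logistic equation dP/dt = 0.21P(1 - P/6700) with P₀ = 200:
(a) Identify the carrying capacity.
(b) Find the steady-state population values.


Logistic ODE dP/dt = 0.21P(1 - P/6700) has equilibria where dP/dt = 0, i.e. P = 0 or P = 6700.
The coefficient (1 - P/K) = 0 when P = K, identifying K = 6700 as the carrying capacity.
(a) K = 6700; (b) equilibria P = 0 and P = 6700.


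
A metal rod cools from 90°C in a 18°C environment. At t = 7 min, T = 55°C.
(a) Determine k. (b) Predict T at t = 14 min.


Newton's law: T(t) = T_a + (T₀ - T_a)e^(-kt).
(a) Use T(7) = 55: (55 - 18)/(90 - 18) = e^(-k·7), so k = -ln(0.514)/7 ≈ 0.0951.
(b) Apply k to t = 14: T(14) = 18 + (72)e^(-1.331) ≈ 37.0°C.


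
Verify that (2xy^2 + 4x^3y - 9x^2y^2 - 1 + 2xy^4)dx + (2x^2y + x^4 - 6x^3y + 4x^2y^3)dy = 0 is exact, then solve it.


Check exactness: ∂M/∂y = 4xy + 4x^3 - 18x^2y + 8xy^3 and ∂N/∂x = 4xy + 4x^3 - 18x^2y + 8xy^3; equal, so the equation is exact.
Integrate M with respect to x (treating y as constant): ∫M dx = x^2y^2 + x^4y - 3x^3y^2 - x + x^2y^4 + h(y).
Differentiate w.r.t. y and set equal to N: all terms match, so h'(y) = 0 and h is a constant absorbed into C.
General solution: x^2y^2 + x^4y - 3x^3y^2 - x + x^2y^4 = C.


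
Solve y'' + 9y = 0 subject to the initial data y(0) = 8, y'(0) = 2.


Characteristic roots of r² + 9 = 0 are ±3i, so y = C₁cos(3x) + C₂sin(3x).
Apply y(0) = 8: C₁ = 8. Differentiate and apply y'(0) = 2: 3·C₂ = 2, so C₂ = 2/3.
Particular solution: y = 8cos(3x) + (2/3)sin(3x).


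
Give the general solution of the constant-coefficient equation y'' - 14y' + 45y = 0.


Characteristic equation: r² - 14r + 45 = 0.
Factor: (r - 5)(r - 9) = 0 ⇒ r = 5, 9 (distinct real).
General solution: y = C₁e^(5x) + C₂e^(9x).


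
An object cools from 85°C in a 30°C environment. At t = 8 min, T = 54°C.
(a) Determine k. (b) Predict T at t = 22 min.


Newton's law: T(t) = T_a + (T₀ - T_a)e^(-kt).
(a) Use T(8) = 54: (54 - 30)/(85 - 30) = e^(-k·8), so k = -ln(0.436)/8 ≈ 0.1037.
(b) Apply k to t = 22: T(22) = 30 + (55)e^(-2.281) ≈ 35.6°C.


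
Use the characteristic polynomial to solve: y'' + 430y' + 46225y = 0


Characteristic equation: r² + 430r + 46225 = 0, i.e. (r + 215)² = 0.
Repeated root r = -215; include an x factor for the second linearly independent solution.
General solution: y = (C₁ + C₂x)e^(-215x).


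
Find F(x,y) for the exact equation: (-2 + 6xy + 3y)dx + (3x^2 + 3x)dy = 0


Check exactness: ∂M/∂y = 6x + 3 and ∂N/∂x = 6x + 3; equal, so the equation is exact.
Integrate M with respect to x (treating y as constant): ∫M dx = -2x + 3x^2y + 3xy + h(y).
Differentiate w.r.t. y and set equal to N: all terms match, so h'(y) = 0 and h is a constant absorbed into C.
General solution: -2x + 3x^2y + 3xy = C.


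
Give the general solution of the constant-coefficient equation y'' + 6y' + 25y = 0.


Characteristic equation: r² + 6r + 25 = 0.
Discriminant is negative; roots r = -3 ± 4i (complex conjugate pair).
General solution uses e^(α x)(C₁ cos(β x) + C₂ sin(β x)): y = e^(-3x)(C₁cos(4x) + C₂sin(4x)).


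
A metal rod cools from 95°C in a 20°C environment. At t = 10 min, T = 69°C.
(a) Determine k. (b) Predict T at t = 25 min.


Newton's law: T(t) = T_a + (T₀ - T_a)e^(-kt).
(a) Use T(10) = 69: (69 - 20)/(95 - 20) = e^(-k·10), so k = -ln(0.653)/10 ≈ 0.0426.
(b) Apply k to t = 25: T(25) = 20 + (75)e^(-1.064) ≈ 45.9°C.


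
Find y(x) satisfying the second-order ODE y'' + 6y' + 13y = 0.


Characteristic equation: r² + 6r + 13 = 0.
Discriminant is negative; roots r = -3 ± 2i (complex conjugate pair).
General solution uses e^(α x)(C₁ cos(β x) + C₂ sin(β x)): y = e^(-3x)(C₁cos(2x) + C₂sin(2x)).


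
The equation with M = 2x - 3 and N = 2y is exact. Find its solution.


Check exactness: ∂M/∂y = 0 and ∂N/∂x = 0; equal, so the equation is exact.
Integrate M with respect to x (treating y as constant): ∫M dx = x^2 - 3x + h(y).
Differentiate w.r.t. y and set equal to N: the x-dependent terms already match, leaving h'(y) = 2y. Integrate: h(y) = y^2.
So F(x,y) = y^2 + x^2 - 3x.
General solution: y^2 + x^2 - 3x = C.


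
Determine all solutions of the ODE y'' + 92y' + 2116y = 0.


Characteristic equation: r² + 92r + 2116 = 0, i.e. (r + 46)² = 0.
Repeated root r = -46; include an x factor for the second linearly independent solution.
General solution: y = (C₁ + C₂x)e^(-46x).


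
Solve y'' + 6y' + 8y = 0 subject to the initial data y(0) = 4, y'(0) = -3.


Characteristic roots of r² + 6r + 8 = 0 are -4, -2.
General solution y = c₁ e^(-4x) + c₂ e^(-2x).
Apply y(0) = 4: c₁ + c₂ = 4. Apply y'(0) = -3: -4 c₁ - 2 c₂ = -3.
Solve: c₁ = -5/2, c₂ = 13/2.
Particular solution: y = -(5/2)e^(-4x) + (13/2)e^(-2x).


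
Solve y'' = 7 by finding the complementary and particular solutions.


Characteristic polynomial (r - 0)² = 0; repeated root r = 0.
y_h = (C₁ + C₂x). Forcing matches the repeated root (resonance), so try y_p = Ax².
Substitute and solve for A: 2A = 7, so A = 7/2.
General solution: y = C₁ + C₂x + (7/2)x².


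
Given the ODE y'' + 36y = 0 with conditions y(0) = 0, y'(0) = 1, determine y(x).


Characteristic roots of r² + 36 = 0 are ±6i, so y = C₁cos(6x) + C₂sin(6x).
Apply y(0) = 0: C₁ = 0. Differentiate and apply y'(0) = 1: 6·C₂ = 1, so C₂ = 1/6.
Particular solution: y = (1/6)sin(6x).


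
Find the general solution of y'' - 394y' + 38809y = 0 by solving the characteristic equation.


Characteristic equation: r² - 394r + 38809 = 0, i.e. (r - 197)² = 0.
Repeated root r = 197; include an x factor for the second linearly independent solution.
General solution: y = (C₁ + C₂x)e^(197x).


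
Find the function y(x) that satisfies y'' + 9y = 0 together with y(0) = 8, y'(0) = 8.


Characteristic roots of r² + 9 = 0 are ±3i, so y = C₁cos(3x) + C₂sin(3x).
Apply y(0) = 8: C₁ = 8. Differentiate and apply y'(0) = 8: 3·C₂ = 8, so C₂ = 8/3.
Particular solution: y = 8cos(3x) + (8/3)sin(3x).


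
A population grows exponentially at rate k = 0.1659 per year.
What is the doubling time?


Exponential growth: P(t) = P₀ e^(0.1659t). Set P(t)/P₀ = 2: e^(0.1659t) = 2.
Solve: t = ln(2)/0.1659 ≈ 4.18 years.


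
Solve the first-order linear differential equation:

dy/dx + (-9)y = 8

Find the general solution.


P(x) = -9 ⇒ μ = e^(-9x).
(μ y)' = 8e^(-9x) ⇒ μ y = -(8/9)e^(-9x) + C.
Divide by μ: y = -8/9 + Ce^(9x).


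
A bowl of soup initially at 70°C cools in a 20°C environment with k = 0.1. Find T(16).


Newton's law: dT/dt = -k(T - T_a) has solution T(t) = T_a + (T₀ - T_a)e^(-kt).
Plug in T_a = 20, T₀ = 70, k = 0.1, t = 16: T(16) = 20 + (50)e^(-1.60) ≈ 30.1°C.


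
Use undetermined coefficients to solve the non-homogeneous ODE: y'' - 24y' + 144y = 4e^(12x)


Characteristic polynomial (r - 12)² = 0; repeated root r = 12.
y_h = (C₁ + C₂x)e^(12x). Forcing matches the repeated root (resonance), so try y_p = Ax² e^(12x).
Substitute and solve for A: 2A = 4, so A = 2.
General solution: y = (C₁ + C₂x + 2x²)e^(12x).


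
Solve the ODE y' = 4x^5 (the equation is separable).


Integrate both sides with respect to x: y = ∫ 4x^5 dx = (2/3)x^6 + C.


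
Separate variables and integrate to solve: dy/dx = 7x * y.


Separate variables: dy/y = 7x dx.
Integrate: ln|y| = (7/2)x^2 + C₀.
Exponentiate: y = Ce^((7/2)x^2).


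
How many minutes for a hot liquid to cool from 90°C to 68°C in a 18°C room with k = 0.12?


From T(t) = T_a + (T₀ - T_a)e^(-kt), set T(t) = 68:
(68 - 18) / (90 - 18) = e^(-0.12t), so t = -ln(0.694)/0.12 ≈ 3.0 minutes.


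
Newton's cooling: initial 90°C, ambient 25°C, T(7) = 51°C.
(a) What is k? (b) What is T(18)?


Newton's law: T(t) = T_a + (T₀ - T_a)e^(-kt).
(a) Use T(7) = 51: (51 - 25)/(90 - 25) = e^(-k·7), so k = -ln(0.400)/7 ≈ 0.1309.
(b) Apply k to t = 18: T(18) = 25 + (65)e^(-2.356) ≈ 31.2°C.


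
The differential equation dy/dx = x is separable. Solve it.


Integrate both sides with respect to x: y = ∫ x dx = (1/2)x^2 + C.


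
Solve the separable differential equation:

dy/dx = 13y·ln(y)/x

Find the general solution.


Separate: dy/[y ln(y)] = 13 dx/x.
Substitute u = ln(y): du/u = 13 dx/x.
Integrate: ln|ln(y)| = 13ln|x| + C₀, hence ln(y) = C·x^13.


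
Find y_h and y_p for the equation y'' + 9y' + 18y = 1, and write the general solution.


Characteristic roots of r² + 9r + 18 = 0 are -6, -3.
y_h = C₁e^(-6x) + C₂e^(-3x).
Constant forcing; try y_p = A. Then 18A = 1 ⇒ A = 1/18.
General solution: y = C₁e^(-6x) + C₂e^(-3x) + 1/18.


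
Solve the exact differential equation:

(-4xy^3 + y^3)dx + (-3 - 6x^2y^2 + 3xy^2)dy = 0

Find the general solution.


Check exactness: ∂M/∂y = -12xy^2 + 3y^2 and ∂N/∂x = -12xy^2 + 3y^2; equal, so the equation is exact.
Integrate M with respect to x (treating y as constant): ∫M dx = -2x^2y^3 + xy^3 + h(y).
Differentiate w.r.t. y and set equal to N: the x-dependent terms already match, leaving h'(y) = -3. Integrate: h(y) = -3y.
So F(x,y) = -3y - 2x^2y^3 + xy^3.
General solution: -3y - 2x^2y^3 + xy^3 = C.


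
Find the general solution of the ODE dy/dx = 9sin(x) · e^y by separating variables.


Separate: e^(-y) dy = 9sin(x) dx.
Integrate: -e^(-y) = -9cos(x) + C₀.
Rearrange: e^(-y) = 9cos(x) + C.


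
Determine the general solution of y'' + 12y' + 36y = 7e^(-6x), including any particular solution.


Characteristic polynomial (r + 6)² = 0; repeated root r = -6.
y_h = (C₁ + C₂x)e^(-6x). Forcing matches the repeated root (resonance), so try y_p = Ax² e^(-6x).
Substitute and solve for A: 2A = 7, so A = 7/2.
General solution: y = (C₁ + C₂x + (7/2)x²)e^(-6x).


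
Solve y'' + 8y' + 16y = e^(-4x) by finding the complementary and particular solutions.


Characteristic polynomial (r + 4)² = 0; repeated root r = -4.
y_h = (C₁ + C₂x)e^(-4x). Forcing matches the repeated root (resonance), so try y_p = Ax² e^(-4x).
Substitute and solve for A: 2A = 1, so A = 1/2.
General solution: y = (C₁ + C₂x + (1/2)x²)e^(-4x).
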